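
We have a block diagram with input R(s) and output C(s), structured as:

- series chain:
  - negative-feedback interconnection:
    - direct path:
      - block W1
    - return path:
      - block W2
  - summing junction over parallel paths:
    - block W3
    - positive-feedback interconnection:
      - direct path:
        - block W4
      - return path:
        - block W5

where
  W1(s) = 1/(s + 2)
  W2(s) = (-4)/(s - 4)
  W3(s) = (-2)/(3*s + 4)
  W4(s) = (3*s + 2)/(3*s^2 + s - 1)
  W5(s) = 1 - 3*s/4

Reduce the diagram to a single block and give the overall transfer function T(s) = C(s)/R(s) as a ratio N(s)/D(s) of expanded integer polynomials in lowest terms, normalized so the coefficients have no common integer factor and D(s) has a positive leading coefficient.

Answer: (-6*s^3 + 100*s^2 - 248*s - 224)/(63*s^5 - 48*s^4 - 956*s^3 - 896*s^2 + 624*s + 576)

Working:
(1) feedback reduction of W1, W2; result (s - 4)/(s^2 - 2*s - 12)
(2) collapse the loop (W4 forward, W5 return); result (12*s + 8)/(21*s^2 - 2*s - 12)
(3) combine W3, [W4/(1-W4*W5)] in parallel; result (-6*s^2 + 76*s + 56)/(63*s^3 + 78*s^2 - 44*s - 48)
(4) combine [W1/(1+W1*W2)], (W3+[W4/(1-W4*W5)]) in series; the result is T(s) itself (integer coefficients, no common factor, positive leading denominator coefficient)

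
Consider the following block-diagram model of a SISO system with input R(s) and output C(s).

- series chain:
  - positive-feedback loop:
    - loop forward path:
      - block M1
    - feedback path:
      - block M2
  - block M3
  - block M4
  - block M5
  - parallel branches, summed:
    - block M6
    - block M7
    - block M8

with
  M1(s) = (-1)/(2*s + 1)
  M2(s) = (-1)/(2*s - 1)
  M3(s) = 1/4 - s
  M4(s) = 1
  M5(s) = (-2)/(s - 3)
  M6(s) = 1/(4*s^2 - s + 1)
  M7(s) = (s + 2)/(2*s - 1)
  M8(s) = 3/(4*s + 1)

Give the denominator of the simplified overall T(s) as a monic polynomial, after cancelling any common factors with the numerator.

Answer: s^6 - 3*s^5 - 5*s^4/16 + s^3 - 9*s^2/32 + s/4 + 3/32

Working:
Step 1. reduce the feedback loop with forward M1 and return M2 gives (1 - 2*s)/(4*s^2 - 2)
Step 2. reduce the parallel group M6, M7, M8 gives (16*s^4 + 56*s^3 - 7*s^2 + 14*s - 2)/(32*s^4 - 16*s^3 + 6*s^2 - s - 1)
Step 3. reduce the series chain [M1/(1-M1*M2)], M3, M4, M5, (M6+M7+M8) gives (-64*s^5 - 208*s^4 + 84*s^3 - 63*s^2 + 22*s - 2)/(128*s^6 - 384*s^5 - 40*s^4 + 128*s^3 - 36*s^2 + 32*s + 12)
No further cancellation is possible in the step-3 result, so that is T(s). Its denominator becomes monic after dividing by the leading coefficient 128.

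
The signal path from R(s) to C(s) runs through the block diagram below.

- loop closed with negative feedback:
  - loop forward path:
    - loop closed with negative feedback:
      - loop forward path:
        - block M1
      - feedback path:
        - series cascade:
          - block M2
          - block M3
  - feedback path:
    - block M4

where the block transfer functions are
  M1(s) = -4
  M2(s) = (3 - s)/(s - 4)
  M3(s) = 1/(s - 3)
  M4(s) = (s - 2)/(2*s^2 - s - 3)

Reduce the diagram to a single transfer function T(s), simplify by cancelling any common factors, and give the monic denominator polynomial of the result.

Reducing step by step:

[1] cascade M2, M3, giving (-1)/(s - 4)
[2] feedback reduction of M1, (M2*M3), giving (16 - 4*s)/s
[3] apply the feedback formula to [M1/(1+M1*(M2*M3))], M4, giving (-8*s^3 + 36*s^2 - 4*s - 48)/(2*s^3 - 5*s^2 + 21*s - 32)
That last expression is T(s), already simplified. Scaling its denominator by 1/2 (the reciprocal of the leading coefficient) yields the monic denominator.

Answer: s^3 - 5*s^2/2 + 21*s/2 - 16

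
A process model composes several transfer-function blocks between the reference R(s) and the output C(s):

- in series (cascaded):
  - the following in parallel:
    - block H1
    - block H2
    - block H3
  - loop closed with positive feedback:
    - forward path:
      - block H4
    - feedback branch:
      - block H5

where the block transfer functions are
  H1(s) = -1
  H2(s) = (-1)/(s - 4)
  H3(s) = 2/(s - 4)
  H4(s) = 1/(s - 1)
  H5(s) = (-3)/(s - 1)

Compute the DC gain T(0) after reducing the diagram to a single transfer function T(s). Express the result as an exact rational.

Step 1. parallel reduction of H1, H2, H3 gives (5 - s)/(s - 4)
Step 2. collapse the loop (H4 forward, H5 return) gives (s - 1)/(s^2 - 2*s + 4)
Step 3. reduce the series chain (H1+H2+H3), [H4/(1-H4*H5)] gives (-s^2 + 6*s - 5)/(s^3 - 6*s^2 + 12*s - 16)
DC gain: substitute s = 0 into T(s) from step 3: T(0) = -5/(-16) = 5/16.

Hence the answer: 5/16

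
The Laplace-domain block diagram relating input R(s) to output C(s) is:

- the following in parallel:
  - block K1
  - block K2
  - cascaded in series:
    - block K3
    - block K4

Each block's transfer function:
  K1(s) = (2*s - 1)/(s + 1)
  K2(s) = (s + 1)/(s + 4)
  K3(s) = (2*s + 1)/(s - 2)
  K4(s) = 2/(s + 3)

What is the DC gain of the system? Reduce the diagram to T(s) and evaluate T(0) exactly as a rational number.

Reducing step by step:

Step 1 - cascade K3, K4: (4*s + 2)/(s^2 + s - 6)
Step 2 - parallel reduction of K1, K2, (K3*K4): (3*s^4 + 16*s^3 + 10*s^2 - 31*s + 26)/(s^4 + 6*s^3 + 3*s^2 - 26*s - 24)
The step-2 result is T(s). Setting s = 0: T(0) = 26/(-24) = -13/12.

Answer: -13/12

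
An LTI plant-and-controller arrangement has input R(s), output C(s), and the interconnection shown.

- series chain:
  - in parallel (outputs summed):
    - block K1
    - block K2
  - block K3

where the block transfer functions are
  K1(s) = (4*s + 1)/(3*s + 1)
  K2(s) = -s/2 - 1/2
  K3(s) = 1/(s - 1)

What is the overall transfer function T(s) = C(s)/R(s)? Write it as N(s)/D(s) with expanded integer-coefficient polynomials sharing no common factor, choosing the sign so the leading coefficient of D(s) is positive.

First reduce the diagram to T(s).

[1] parallel reduction of K1, K2; result (-3*s^2 + 4*s + 1)/(6*s + 2)
[2] multiply (K1+K2), K3 (series), giving the overall T(s)

Answer: (-3*s^2 + 4*s + 1)/(6*s^2 - 4*s - 2)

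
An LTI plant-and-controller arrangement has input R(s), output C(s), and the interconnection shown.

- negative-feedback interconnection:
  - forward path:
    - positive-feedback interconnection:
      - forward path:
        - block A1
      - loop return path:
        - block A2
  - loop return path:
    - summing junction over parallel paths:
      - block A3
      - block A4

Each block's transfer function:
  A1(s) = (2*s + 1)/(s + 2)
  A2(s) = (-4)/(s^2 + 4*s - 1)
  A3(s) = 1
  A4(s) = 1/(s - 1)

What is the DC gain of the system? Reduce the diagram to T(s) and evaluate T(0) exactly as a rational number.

[1] feedback reduction of A1, A2 gives (2*s^3 + 9*s^2 + 2*s - 1)/(s^3 + 6*s^2 + 15*s + 2)
[2] reduce the parallel group A3, A4 gives s/(s - 1)
[3] reduce the feedback loop with forward [A1/(1-A1*A2)] and return (A3+A4) gives (2*s^4 + 7*s^3 - 7*s^2 - 3*s + 1)/(3*s^4 + 14*s^3 + 11*s^2 - 14*s - 2)
That last expression is T(s); at s = 0 only the constant terms survive, so T(0) = 1/(-2) = -1/2.

Final answer: -1/2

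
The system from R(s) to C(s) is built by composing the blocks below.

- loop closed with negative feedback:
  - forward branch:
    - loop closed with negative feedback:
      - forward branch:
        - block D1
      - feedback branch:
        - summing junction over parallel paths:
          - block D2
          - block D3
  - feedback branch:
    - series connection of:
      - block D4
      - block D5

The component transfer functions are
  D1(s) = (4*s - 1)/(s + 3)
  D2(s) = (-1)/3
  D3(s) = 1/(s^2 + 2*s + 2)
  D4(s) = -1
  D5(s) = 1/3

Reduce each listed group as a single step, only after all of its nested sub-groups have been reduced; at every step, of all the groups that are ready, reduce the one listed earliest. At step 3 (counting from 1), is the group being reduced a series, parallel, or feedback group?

Step 1 - combine D2, D3 in parallel
Step 2 - reduce the feedback loop with forward D1 and return (D2+D3)
Step 3 - series reduction of D4, D5
Step 4 - feedback reduction of [D1/(1+D1*(D2+D3))], (D4*D5)
Step 3: series.

Hence the answer: series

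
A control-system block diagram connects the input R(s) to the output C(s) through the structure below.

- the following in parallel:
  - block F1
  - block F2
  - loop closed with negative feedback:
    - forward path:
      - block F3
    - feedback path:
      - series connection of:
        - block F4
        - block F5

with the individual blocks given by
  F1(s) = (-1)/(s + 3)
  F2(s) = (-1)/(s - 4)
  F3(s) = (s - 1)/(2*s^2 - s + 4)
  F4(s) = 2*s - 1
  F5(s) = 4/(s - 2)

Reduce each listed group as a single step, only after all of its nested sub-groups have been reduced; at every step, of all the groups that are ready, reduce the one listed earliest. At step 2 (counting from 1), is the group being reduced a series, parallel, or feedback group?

Step 1 - cascade F4, F5
Step 2 - feedback reduction of F3, (F4*F5)
Step 3 - parallel reduction of F1, F2, [F3/(1+F3*(F4*F5))]
At step 2 the group reduced is feedback.

Answer: feedback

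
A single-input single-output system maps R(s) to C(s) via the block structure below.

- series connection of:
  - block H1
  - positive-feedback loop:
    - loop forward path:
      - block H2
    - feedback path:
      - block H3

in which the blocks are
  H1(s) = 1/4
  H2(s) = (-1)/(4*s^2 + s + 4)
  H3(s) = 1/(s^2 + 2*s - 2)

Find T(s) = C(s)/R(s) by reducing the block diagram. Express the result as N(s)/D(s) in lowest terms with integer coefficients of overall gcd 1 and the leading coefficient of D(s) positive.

Reducing step by step:

[1] reduce the feedback loop with forward H2 and return H3, giving (-s^2 - 2*s + 2)/(4*s^4 + 9*s^3 - 2*s^2 + 6*s - 7)
[2] combine H1, [H2/(1-H2*H3)] in series - this is the overall T(s), already in the required normalized form

Answer: (-s^2 - 2*s + 2)/(16*s^4 + 36*s^3 - 8*s^2 + 24*s - 28)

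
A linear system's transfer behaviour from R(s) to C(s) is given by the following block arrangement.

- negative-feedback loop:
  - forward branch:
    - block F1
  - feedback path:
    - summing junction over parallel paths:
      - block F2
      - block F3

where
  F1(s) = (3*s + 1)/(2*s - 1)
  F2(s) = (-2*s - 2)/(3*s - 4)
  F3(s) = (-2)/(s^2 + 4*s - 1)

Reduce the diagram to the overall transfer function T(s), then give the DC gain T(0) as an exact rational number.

First reduce the diagram to T(s).

Step 1: add F2, F3 (parallel) -> (-2*s^3 - 10*s^2 - 12*s + 10)/(3*s^3 + 8*s^2 - 19*s + 4)
Step 2: apply the feedback formula to F1, (F2+F3) -> (-9*s^4 - 27*s^3 + 49*s^2 + 7*s - 4)/(19*s^3 + 92*s^2 - 45*s - 6)
That last expression is T(s); at s = 0 only the constant terms survive, so T(0) = -4/(-6) = 2/3.

Answer: 2/3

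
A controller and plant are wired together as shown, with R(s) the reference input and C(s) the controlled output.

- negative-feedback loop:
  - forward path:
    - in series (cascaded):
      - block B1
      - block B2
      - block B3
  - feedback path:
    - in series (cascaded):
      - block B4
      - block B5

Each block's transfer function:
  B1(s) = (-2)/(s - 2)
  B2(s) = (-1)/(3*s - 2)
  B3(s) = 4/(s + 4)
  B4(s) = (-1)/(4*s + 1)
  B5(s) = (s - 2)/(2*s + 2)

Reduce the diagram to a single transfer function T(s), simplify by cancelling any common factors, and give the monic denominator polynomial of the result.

Step 1 - multiply B1, B2, B3 (series), giving 8/(3*s^3 + 4*s^2 - 28*s + 16)
Step 2 - combine B4, B5 in series, giving (2 - s)/(8*s^2 + 10*s + 2)
Step 3 - reduce the feedback loop with forward (B1*B2*B3) and return (B4*B5), giving (32*s^2 + 40*s + 8)/(12*s^5 + 31*s^4 - 89*s^3 - 72*s^2 + 48*s + 24)
T(s) is the step-3 result (common factors already cancelled). Leading coefficient of the denominator: 12. Divide through by 12 for the monic polynomial.

Therefore the answer is s^5 + 31*s^4/12 - 89*s^3/12 - 6*s^2 + 4*s + 2.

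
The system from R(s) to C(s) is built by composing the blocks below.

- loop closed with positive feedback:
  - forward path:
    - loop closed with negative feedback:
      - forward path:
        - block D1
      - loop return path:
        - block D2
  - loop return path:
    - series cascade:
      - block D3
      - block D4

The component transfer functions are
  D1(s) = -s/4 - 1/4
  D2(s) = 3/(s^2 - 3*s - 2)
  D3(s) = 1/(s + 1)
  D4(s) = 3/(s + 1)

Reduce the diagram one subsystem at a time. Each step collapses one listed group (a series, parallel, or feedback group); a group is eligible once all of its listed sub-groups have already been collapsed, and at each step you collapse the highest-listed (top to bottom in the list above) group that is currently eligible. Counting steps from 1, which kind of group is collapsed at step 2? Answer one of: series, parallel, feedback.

Answer: series

Working:
(1) reduce the feedback loop with forward D1 and return D2
(2) reduce the series chain D3, D4
(3) collapse the loop ([D1/(1+D1*D2)] forward, (D3*D4) return)
Step 2: series.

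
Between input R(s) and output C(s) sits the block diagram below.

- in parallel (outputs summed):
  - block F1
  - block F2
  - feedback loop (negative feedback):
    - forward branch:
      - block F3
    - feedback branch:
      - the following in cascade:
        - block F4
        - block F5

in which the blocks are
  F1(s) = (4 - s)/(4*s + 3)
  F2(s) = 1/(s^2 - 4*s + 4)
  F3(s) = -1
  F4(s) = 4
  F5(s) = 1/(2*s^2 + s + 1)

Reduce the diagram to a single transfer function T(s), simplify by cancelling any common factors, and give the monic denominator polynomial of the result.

The answer is s^5 - 11*s^4/4 - 17*s^3/8 + 67*s^2/8 - 9/2.

Reasoning:
Step 1: combine F4, F5 in series; result 4/(2*s^2 + s + 1)
Step 2: reduce the feedback loop with forward F3 and return (F4*F5); result (-2*s^2 - s - 1)/(2*s^2 + s - 3)
Step 3: parallel reduction of F1, F2, [F3/(1+F3*(F4*F5))]; result (-10*s^5 + 37*s^4 - 20*s^3 - 17*s^2 + 51*s - 69)/(8*s^5 - 22*s^4 - 17*s^3 + 67*s^2 - 36)
T(s) is the step-3 result (common factors already cancelled). Leading coefficient of the denominator: 8. Divide through by 8 for the monic polynomial.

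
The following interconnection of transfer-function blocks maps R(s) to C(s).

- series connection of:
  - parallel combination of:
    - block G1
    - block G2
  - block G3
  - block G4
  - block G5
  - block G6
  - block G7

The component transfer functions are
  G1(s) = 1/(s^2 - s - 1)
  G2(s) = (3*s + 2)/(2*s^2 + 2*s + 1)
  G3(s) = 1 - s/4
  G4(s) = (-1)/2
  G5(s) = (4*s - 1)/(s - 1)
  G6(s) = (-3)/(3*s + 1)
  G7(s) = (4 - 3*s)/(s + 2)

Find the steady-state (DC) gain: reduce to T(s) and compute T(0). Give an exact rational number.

Step 1 - reduce the parallel group G1, G2 -> (3*s^3 + s^2 - 3*s - 1)/(2*s^4 - 3*s^2 - 3*s - 1)
Step 2 - reduce the series chain (G1+G2), G3, G4, G5, G6, G7 -> (36*s^4 - 165*s^3 + 39*s^2 + 192*s - 48)/(16*s^5 + 32*s^4 - 24*s^3 - 72*s^2 - 56*s - 16)
DC gain: substitute s = 0 into T(s) from step 2: T(0) = -48/(-16) = 3.

Therefore the answer is 3.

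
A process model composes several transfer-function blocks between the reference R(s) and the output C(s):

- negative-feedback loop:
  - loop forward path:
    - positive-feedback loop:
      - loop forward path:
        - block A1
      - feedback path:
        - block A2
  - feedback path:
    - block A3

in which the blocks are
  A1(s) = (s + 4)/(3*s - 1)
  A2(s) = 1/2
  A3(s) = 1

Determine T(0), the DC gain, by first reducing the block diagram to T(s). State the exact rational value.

1. apply the feedback formula to A1, A2 -> (2*s + 8)/(5*s - 6)
2. feedback reduction of [A1/(1-A1*A2)], A3 -> (2*s + 8)/(7*s + 2)
The step-2 result is T(s). Setting s = 0: T(0) = 8/2 = 4.

Answer: 4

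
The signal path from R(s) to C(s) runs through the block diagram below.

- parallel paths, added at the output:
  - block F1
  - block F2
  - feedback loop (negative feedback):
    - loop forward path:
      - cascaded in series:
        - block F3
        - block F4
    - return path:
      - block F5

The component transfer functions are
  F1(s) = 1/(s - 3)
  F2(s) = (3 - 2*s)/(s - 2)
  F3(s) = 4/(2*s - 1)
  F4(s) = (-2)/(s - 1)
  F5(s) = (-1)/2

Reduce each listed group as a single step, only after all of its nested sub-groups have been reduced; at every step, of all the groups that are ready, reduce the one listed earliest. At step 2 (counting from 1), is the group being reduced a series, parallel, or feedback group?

Reducing step by step:

Step 1. cascade F3, F4
Step 2. reduce the feedback loop with forward (F3*F4) and return F5
Step 3. combine F1, F2, [(F3*F4)/(1+(F3*F4)*F5)] in parallel
Step 2: feedback.

Answer: feedback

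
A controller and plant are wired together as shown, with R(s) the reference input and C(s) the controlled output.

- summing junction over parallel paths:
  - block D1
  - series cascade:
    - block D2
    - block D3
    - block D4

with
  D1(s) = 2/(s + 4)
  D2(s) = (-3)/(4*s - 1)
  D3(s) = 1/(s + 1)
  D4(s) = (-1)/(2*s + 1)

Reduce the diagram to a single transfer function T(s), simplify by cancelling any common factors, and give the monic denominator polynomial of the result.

Step 1. multiply D2, D3, D4 (series) -> 3/(8*s^3 + 10*s^2 + s - 1)
Step 2. sum the parallel branches D1, (D2*D3*D4) -> (16*s^3 + 20*s^2 + 5*s + 10)/(8*s^4 + 42*s^3 + 41*s^2 + 3*s - 4)
T(s) is the step-2 result (common factors already cancelled). Leading coefficient of the denominator: 8. Divide through by 8 for the monic polynomial.

Hence the answer: s^4 + 21*s^3/4 + 41*s^2/8 + 3*s/8 - 1/2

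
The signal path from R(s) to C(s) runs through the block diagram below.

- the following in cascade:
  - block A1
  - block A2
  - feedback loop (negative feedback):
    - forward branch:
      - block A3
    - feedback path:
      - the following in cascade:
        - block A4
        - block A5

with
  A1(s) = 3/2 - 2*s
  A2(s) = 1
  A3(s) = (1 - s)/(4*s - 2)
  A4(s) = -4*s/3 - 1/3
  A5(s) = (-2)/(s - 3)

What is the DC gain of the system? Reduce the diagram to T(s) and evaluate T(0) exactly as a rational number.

First reduce the diagram to T(s).

(1) reduce the series chain A4, A5 = (8*s + 2)/(3*s - 9)
(2) apply the feedback formula to A3, (A4*A5) = (-3*s^2 + 12*s - 9)/(4*s^2 - 36*s + 20)
(3) series reduction of A1, A2, [A3/(1+A3*(A4*A5))] = (12*s^3 - 57*s^2 + 72*s - 27)/(8*s^2 - 72*s + 40)
DC gain: substitute s = 0 into T(s) from step 3: T(0) = -27/40.

Answer: -27/40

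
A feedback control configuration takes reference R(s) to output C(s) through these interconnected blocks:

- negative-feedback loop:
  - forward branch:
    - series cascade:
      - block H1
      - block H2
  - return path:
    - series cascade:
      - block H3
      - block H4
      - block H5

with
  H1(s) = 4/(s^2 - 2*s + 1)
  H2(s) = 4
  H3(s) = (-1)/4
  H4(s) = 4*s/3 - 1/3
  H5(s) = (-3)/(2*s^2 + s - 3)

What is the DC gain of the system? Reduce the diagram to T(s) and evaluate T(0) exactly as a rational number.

(1) combine H1, H2 in series -> 16/(s^2 - 2*s + 1)
(2) series reduction of H3, H4, H5 -> (4*s - 1)/(8*s^2 + 4*s - 12)
(3) collapse the loop ((H1*H2) forward, (H3*H4*H5) return) -> (32*s^2 + 16*s - 48)/(2*s^4 - 3*s^3 - 3*s^2 + 23*s - 7)
That last expression is T(s); at s = 0 only the constant terms survive, so T(0) = -48/(-7) = 48/7.

Final answer: 48/7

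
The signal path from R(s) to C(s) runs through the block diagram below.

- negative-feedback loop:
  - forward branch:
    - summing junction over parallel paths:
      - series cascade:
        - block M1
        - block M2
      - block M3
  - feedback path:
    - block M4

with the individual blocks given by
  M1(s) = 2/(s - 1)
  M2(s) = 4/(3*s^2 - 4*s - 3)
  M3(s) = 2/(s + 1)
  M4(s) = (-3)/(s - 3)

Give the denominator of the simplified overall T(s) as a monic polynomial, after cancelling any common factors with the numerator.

Reducing step by step:

1. series reduction of M1, M2 -> 8/(3*s^3 - 7*s^2 + s + 3)
2. sum the parallel branches (M1*M2), M3 -> (6*s^3 - 14*s^2 + 10*s + 14)/(3*s^4 - 4*s^3 - 6*s^2 + 4*s + 3)
3. feedback reduction of ((M1*M2)+M3), M4 -> (6*s^4 - 32*s^3 + 52*s^2 - 16*s - 42)/(3*s^5 - 13*s^4 - 12*s^3 + 64*s^2 - 39*s - 51)
T(s) is the step-3 result (common factors already cancelled). Leading coefficient of the denominator: 3. Divide through by 3 for the monic polynomial.

Answer: s^5 - 13*s^4/3 - 4*s^3 + 64*s^2/3 - 13*s - 17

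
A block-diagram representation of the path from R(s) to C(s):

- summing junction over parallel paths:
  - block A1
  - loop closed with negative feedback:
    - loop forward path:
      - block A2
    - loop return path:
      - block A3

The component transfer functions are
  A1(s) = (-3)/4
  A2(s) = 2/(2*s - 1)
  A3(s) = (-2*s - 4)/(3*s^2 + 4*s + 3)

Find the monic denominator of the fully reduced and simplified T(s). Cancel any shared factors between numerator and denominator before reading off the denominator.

The answer is s^3 + 5*s^2/6 - s/3 - 11/6.

Reasoning:
(1) close the feedback loop around A2, A3, giving (6*s^2 + 8*s + 6)/(6*s^3 + 5*s^2 - 2*s - 11)
(2) add A1, [A2/(1+A2*A3)] (parallel), giving (-18*s^3 + 9*s^2 + 38*s + 57)/(24*s^3 + 20*s^2 - 8*s - 44)
T(s) is the step-2 result (common factors already cancelled). Leading coefficient of the denominator: 24. Divide through by 24 for the monic polynomial.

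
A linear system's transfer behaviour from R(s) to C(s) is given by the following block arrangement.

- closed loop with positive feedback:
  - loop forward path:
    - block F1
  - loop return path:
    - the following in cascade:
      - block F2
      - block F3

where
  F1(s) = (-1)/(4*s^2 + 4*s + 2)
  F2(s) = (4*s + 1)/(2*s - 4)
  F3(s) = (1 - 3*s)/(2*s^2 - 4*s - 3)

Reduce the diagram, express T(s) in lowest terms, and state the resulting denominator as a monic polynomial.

Step 1 - combine F2, F3 in series gives (-12*s^2 + s + 1)/(4*s^3 - 16*s^2 + 10*s + 12)
Step 2 - feedback reduction of F1, (F2*F3) gives (-4*s^3 + 16*s^2 - 10*s - 12)/(16*s^5 - 48*s^4 - 16*s^3 + 44*s^2 + 69*s + 25)
The result of step 2 is T(s) in lowest terms. Its denominator has leading coefficient 16; dividing the denominator through by 16 makes it monic.

Final answer: s^5 - 3*s^4 - s^3 + 11*s^2/4 + 69*s/16 + 25/16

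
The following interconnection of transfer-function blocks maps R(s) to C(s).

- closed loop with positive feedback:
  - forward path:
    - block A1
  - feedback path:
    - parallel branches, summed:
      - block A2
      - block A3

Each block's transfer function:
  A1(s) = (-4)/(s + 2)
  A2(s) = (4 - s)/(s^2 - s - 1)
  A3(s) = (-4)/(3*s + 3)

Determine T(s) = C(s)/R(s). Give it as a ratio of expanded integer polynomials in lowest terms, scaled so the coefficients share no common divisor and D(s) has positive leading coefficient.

The answer is (-12*s^3 + 24*s + 12)/(3*s^4 + 6*s^3 - 34*s^2 + 37*s + 58).

Reasoning:
(1) parallel reduction of A2, A3 gives (-7*s^2 + 13*s + 16)/(3*s^3 - 6*s - 3)
(2) close the feedback loop around A1, (A2+A3) - this is the overall T(s), already in the required normalized form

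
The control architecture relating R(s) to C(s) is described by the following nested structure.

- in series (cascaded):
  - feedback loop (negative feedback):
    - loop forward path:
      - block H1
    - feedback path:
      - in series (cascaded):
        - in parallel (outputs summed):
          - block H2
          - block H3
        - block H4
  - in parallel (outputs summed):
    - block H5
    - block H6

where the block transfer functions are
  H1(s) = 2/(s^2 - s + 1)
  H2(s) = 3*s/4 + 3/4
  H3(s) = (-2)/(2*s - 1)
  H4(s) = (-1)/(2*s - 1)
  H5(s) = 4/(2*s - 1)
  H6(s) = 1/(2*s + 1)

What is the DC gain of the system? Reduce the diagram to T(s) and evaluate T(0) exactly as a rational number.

Reducing step by step:

1. add H2, H3 (parallel), giving (6*s^2 + 3*s - 11)/(8*s - 4)
2. series reduction of (H2+H3), H4, giving (-6*s^2 - 3*s + 11)/(16*s^2 - 16*s + 4)
3. apply the feedback formula to H1, ((H2+H3)*H4), giving (16*s^2 - 16*s + 4)/(8*s^4 - 16*s^3 + 12*s^2 - 13*s + 13)
4. combine H5, H6 in parallel, giving (10*s + 3)/(4*s^2 - 1)
5. combine [H1/(1+H1*((H2+H3)*H4))], (H5+H6) in series, giving (80*s^2 - 16*s - 12)/(16*s^5 - 24*s^4 + 8*s^3 - 14*s^2 + 13*s + 13)
Evaluating the step-5 result (the overall T(s)) at s = 0 gives T(0) = -12/13.

Answer: -12/13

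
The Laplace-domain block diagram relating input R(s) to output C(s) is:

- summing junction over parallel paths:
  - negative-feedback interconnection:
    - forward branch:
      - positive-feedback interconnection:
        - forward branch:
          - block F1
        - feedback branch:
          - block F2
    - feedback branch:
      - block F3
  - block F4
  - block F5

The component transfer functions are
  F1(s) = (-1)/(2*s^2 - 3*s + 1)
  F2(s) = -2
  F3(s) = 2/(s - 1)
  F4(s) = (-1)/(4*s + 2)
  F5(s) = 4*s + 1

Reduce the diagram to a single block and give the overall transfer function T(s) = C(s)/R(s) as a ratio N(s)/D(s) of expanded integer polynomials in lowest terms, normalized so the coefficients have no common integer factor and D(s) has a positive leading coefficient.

Answer: (32*s^5 - 56*s^4 - 26*s^3 - s^2 - 8*s + 1)/(8*s^4 - 16*s^3 - 2*s^2 - 2)

Working:
Step 1. reduce the feedback loop with forward F1 and return F2 -> (-1)/(2*s^2 - 3*s - 1)
Step 2. feedback reduction of [F1/(1-F1*F2)], F3 -> (1 - s)/(2*s^3 - 5*s^2 + 2*s - 1)
Step 3. add [[F1/(1-F1*F2)]/(1+[F1/(1-F1*F2)]*F3)], F4, F5 (parallel), which is the overall transfer function T(s) = C(s)/R(s) in lowest terms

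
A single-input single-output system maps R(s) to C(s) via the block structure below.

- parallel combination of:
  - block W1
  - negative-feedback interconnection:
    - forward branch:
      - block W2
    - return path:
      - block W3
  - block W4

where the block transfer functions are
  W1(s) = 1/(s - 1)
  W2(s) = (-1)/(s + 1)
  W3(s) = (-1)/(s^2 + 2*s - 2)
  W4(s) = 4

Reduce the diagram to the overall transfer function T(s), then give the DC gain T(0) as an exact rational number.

Step 1. feedback reduction of W2, W3 -> (-s^2 - 2*s + 2)/(s^3 + 3*s^2 - 1)
Step 2. sum the parallel branches W1, [W2/(1+W2*W3)], W4 -> (4*s^4 + 8*s^3 - 10*s^2 + 1)/(s^4 + 2*s^3 - 3*s^2 - s + 1)
The step-2 result is T(s). Setting s = 0: T(0) = 1/1 = 1.

Final answer: 1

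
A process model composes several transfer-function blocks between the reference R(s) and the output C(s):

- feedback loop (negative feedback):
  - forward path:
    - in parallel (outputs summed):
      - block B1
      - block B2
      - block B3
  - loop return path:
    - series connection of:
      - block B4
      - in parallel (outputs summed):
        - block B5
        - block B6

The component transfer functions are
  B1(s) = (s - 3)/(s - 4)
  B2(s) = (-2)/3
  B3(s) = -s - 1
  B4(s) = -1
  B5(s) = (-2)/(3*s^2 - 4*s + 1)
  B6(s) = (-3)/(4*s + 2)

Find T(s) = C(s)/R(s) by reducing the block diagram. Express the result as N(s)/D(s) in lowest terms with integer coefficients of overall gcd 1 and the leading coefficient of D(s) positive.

[1] reduce the parallel group B1, B2, B3 gives (-3*s^2 + 10*s + 11)/(3*s - 12)
[2] parallel reduction of B5, B6 gives (-9*s^2 + 4*s - 7)/(12*s^3 - 10*s^2 - 4*s + 2)
[3] reduce the series chain B4, (B5+B6) gives (9*s^2 - 4*s + 7)/(12*s^3 - 10*s^2 - 4*s + 2)
[4] reduce the feedback loop with forward (B1+B2+B3) and return (B4*(B5+B6)); the result is T(s) itself (integer coefficients, no common factor, positive leading denominator coefficient)

Hence the answer: (-36*s^5 + 150*s^4 + 44*s^3 - 156*s^2 - 24*s + 22)/(9*s^4 - 72*s^3 + 146*s^2 + 80*s + 53)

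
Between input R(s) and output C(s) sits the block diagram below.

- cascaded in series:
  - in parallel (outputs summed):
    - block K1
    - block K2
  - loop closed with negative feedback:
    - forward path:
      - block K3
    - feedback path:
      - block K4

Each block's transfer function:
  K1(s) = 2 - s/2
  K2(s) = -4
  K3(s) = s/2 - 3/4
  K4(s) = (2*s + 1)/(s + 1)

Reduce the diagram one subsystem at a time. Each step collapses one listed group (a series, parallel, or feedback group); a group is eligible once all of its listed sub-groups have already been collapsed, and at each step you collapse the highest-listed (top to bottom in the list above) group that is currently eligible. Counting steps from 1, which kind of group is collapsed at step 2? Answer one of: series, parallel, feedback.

[1] sum the parallel branches K1, K2
[2] feedback reduction of K3, K4
[3] reduce the series chain (K1+K2), [K3/(1+K3*K4)]
So the answer for step 2 is feedback.

Final answer: feedback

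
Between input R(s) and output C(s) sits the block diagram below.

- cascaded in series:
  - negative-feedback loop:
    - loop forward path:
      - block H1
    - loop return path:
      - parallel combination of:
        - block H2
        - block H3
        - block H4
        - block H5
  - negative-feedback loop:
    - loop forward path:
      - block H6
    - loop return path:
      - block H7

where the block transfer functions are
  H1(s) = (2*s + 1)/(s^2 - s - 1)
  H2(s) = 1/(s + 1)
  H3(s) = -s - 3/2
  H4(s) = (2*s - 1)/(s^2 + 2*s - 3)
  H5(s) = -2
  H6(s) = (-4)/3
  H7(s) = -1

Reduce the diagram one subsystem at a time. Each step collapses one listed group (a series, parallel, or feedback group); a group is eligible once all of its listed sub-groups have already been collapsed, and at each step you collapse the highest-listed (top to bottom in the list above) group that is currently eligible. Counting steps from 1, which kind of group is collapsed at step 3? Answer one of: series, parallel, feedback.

[1] combine H2, H3, H4, H5 in parallel
[2] feedback reduction of H1, (H2+H3+H4+H5)
[3] collapse the loop (H6 forward, H7 return)
[4] combine [H1/(1+H1*(H2+H3+H4+H5))], [H6/(1+H6*H7)] in series
At step 3 the group reduced is feedback.

Final answer: feedback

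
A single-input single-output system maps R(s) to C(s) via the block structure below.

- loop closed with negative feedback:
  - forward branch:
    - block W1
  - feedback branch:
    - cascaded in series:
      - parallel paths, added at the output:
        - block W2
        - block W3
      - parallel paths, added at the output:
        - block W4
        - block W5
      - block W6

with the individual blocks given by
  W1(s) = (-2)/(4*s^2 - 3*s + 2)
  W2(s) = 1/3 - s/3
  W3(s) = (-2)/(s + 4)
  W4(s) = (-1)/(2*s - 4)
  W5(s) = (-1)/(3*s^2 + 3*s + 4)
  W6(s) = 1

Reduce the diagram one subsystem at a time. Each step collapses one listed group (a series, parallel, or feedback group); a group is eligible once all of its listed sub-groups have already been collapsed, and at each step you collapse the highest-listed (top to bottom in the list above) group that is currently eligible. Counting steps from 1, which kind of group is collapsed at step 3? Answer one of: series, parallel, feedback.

Step 1: combine W2, W3 in parallel
Step 2: reduce the parallel group W4, W5
Step 3: series reduction of (W2+W3), (W4+W5), W6
Step 4: apply the feedback formula to W1, ((W2+W3)*(W4+W5)*W6)
Step 3 collapses a series group.

Therefore the answer is series.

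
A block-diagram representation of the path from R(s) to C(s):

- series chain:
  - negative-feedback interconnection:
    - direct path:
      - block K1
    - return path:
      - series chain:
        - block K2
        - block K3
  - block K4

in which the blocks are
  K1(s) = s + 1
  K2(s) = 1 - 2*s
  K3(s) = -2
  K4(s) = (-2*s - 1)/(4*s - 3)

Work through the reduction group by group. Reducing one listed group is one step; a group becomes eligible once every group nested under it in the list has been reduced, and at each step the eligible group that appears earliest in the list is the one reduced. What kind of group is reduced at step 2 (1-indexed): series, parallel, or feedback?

Answer: feedback

Working:
1. multiply K2, K3 (series)
2. close the feedback loop around K1, (K2*K3)
3. multiply [K1/(1+K1*(K2*K3))], K4 (series)
Step 2: feedback.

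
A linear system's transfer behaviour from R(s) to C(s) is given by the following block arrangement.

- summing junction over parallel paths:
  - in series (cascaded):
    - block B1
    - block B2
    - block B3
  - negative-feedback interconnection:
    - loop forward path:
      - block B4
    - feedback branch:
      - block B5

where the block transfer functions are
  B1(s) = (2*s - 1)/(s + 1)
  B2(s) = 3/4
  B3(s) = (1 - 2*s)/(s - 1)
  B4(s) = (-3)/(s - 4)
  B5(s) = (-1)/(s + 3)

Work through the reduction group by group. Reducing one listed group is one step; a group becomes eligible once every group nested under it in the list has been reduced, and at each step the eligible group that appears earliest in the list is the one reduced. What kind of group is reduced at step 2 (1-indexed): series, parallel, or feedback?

Step 1: multiply B1, B2, B3 (series)
Step 2: collapse the loop (B4 forward, B5 return)
Step 3: sum the parallel branches (B1*B2*B3), [B4/(1+B4*B5)]
At step 2 the group reduced is feedback.

Final answer: feedback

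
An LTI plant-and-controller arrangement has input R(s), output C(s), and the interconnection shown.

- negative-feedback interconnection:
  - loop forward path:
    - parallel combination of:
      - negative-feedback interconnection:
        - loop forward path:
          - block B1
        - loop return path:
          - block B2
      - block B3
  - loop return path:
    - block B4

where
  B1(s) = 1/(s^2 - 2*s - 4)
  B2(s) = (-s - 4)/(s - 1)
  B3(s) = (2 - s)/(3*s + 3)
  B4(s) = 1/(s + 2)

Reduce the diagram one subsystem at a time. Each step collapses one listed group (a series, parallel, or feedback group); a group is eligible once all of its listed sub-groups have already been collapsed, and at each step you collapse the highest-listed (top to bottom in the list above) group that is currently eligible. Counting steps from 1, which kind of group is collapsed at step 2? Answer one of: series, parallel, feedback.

1. close the feedback loop around B1, B2
2. sum the parallel branches [B1/(1+B1*B2)], B3
3. feedback reduction of ([B1/(1+B1*B2)]+B3), B4
So the answer for step 2 is parallel.

Therefore the answer is parallel.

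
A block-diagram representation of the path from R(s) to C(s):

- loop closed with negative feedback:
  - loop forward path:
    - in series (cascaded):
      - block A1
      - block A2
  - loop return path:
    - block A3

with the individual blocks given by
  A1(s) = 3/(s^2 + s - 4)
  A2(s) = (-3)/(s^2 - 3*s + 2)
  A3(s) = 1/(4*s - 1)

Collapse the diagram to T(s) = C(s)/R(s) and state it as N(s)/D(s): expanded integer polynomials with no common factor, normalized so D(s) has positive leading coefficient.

(1) series reduction of A1, A2; result (-9)/(s^4 - 2*s^3 - 5*s^2 + 14*s - 8)
(2) feedback reduction of (A1*A2), A3, giving the overall T(s)

Hence the answer: (9 - 36*s)/(4*s^5 - 9*s^4 - 18*s^3 + 61*s^2 - 46*s - 1)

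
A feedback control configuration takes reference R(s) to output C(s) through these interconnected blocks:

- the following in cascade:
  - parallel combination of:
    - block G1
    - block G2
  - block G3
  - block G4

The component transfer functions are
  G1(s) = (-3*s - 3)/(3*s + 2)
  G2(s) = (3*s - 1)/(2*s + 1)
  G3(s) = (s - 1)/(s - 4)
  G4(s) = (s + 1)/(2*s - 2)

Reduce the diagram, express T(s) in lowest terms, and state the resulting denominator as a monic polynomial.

Step 1. combine G1, G2 in parallel, giving (3*s^2 - 6*s - 5)/(6*s^2 + 7*s + 2)
Step 2. series reduction of (G1+G2), G3, G4, giving (3*s^3 - 3*s^2 - 11*s - 5)/(12*s^3 - 34*s^2 - 52*s - 16)
The result of step 2 is T(s) in lowest terms. Its denominator has leading coefficient 12; dividing the denominator through by 12 makes it monic.

Answer: s^3 - 17*s^2/6 - 13*s/3 - 4/3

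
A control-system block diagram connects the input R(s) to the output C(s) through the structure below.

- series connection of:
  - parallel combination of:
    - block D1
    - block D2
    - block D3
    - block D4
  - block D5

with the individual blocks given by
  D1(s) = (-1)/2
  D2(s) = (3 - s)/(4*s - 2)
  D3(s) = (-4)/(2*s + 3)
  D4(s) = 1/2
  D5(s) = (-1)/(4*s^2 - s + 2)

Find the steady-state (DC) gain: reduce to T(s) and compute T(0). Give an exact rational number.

Answer: 17/12

Working:
(1) sum the parallel branches D1, D2, D3, D4: (-2*s^2 - 13*s + 17)/(8*s^2 + 8*s - 6)
(2) series reduction of (D1+D2+D3+D4), D5: (2*s^2 + 13*s - 17)/(32*s^4 + 24*s^3 - 16*s^2 + 22*s - 12)
That last expression is T(s); at s = 0 only the constant terms survive, so T(0) = -17/(-12) = 17/12.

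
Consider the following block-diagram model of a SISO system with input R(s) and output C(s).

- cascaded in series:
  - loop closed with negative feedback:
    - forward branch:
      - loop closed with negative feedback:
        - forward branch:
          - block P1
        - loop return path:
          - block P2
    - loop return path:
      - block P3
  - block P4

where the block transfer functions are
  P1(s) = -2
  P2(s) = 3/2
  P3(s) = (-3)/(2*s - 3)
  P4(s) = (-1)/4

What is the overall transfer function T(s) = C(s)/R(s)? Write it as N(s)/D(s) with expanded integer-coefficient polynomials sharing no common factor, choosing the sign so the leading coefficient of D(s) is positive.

Step 1. reduce the feedback loop with forward P1 and return P2 -> 1
Step 2. close the feedback loop around [P1/(1+P1*P2)], P3 -> (2*s - 3)/(2*s - 6)
Step 3. cascade [[P1/(1+P1*P2)]/(1+[P1/(1+P1*P2)]*P3)], P4, which is the overall transfer function T(s) = C(s)/R(s) in lowest terms

Hence the answer: (3 - 2*s)/(8*s - 24)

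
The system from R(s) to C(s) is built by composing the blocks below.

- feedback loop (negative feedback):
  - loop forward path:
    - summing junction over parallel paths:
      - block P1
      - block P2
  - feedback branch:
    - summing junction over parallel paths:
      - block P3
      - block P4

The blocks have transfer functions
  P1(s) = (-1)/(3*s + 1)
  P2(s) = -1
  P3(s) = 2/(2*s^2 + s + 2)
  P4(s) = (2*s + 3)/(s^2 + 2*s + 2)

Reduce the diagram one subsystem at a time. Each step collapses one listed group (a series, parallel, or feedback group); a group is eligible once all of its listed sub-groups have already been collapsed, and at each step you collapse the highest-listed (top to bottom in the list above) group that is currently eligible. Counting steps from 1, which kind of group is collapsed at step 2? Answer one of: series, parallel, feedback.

1. combine P1, P2 in parallel
2. reduce the parallel group P3, P4
3. collapse the loop ((P1+P2) forward, (P3+P4) return)
At step 2 the group reduced is parallel.

Final answer: parallel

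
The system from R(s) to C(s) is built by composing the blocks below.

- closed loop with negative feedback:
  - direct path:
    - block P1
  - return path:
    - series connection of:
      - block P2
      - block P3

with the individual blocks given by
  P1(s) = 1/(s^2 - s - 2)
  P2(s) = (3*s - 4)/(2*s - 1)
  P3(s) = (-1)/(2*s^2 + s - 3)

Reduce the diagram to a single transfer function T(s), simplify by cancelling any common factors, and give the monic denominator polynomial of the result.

1. cascade P2, P3 gives (4 - 3*s)/(4*s^3 - 7*s + 3)
2. reduce the feedback loop with forward P1 and return (P2*P3) gives (4*s^3 - 7*s + 3)/(4*s^5 - 4*s^4 - 15*s^3 + 10*s^2 + 8*s - 2)
T(s) is the step-2 result (common factors already cancelled). Leading coefficient of the denominator: 4. Divide through by 4 for the monic polynomial.

Answer: s^5 - s^4 - 15*s^3/4 + 5*s^2/2 + 2*s - 1/2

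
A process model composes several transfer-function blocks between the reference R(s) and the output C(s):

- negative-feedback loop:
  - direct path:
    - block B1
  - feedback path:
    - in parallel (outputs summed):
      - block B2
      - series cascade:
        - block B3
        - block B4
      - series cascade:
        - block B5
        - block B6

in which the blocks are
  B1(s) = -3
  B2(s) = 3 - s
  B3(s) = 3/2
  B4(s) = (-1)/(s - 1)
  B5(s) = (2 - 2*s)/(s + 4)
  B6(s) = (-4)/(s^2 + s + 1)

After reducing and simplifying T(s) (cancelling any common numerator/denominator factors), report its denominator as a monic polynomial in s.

(1) combine B3, B4 in series, giving (-3)/(2*s - 2)
(2) cascade B5, B6, giving (8*s - 8)/(s^3 + 5*s^2 + 5*s + 4)
(3) combine B2, (B3*B4), (B5*B6) in parallel, giving (-2*s^5 - 2*s^4 + 21*s^3 + 3*s^2 - 45*s - 20)/(2*s^4 + 8*s^3 - 2*s - 8)
(4) reduce the feedback loop with forward B1 and return (B2+(B3*B4)+(B5*B6)), giving (-6*s^4 - 24*s^3 + 6*s + 24)/(6*s^5 + 8*s^4 - 55*s^3 - 9*s^2 + 133*s + 52)
The result of step 4 is T(s) in lowest terms. Its denominator has leading coefficient 6; dividing the denominator through by 6 makes it monic.

Therefore the answer is s^5 + 4*s^4/3 - 55*s^3/6 - 3*s^2/2 + 133*s/6 + 26/3.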